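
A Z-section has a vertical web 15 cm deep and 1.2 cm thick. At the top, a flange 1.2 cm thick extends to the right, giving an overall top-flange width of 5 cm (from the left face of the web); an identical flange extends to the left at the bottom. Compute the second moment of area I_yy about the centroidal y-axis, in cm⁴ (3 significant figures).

Treat the section as a set of non-overlapping primitives; coordinates are from the bounding-box lower-left.
Web: 1.2 × 15, A = 18 cm², x = 4.4 cm, Ī = 2.16 cm⁴.
Top flange (beyond web): 3.8 × 1.2, A = 4.56 cm², x = 6.9 cm, Ī = 5.4872 cm⁴.
Bottom flange (beyond web): 3.8 × 1.2, A = 4.56 cm², x = 1.9 cm, Ī = 5.4872 cm⁴.
Centroid: x̄ = ΣA·x / ΣA = 4.4 cm.
Transfer each piece to the centroidal y-axis using Ī + A·d² with d = x − 4.4:
  web: d = 0 cm → contributes +2.16 cm⁴
  top flange (beyond web): d = 2.5 cm → contributes +33.987 cm⁴
  bottom flange (beyond web): d = -2.5 cm → contributes +33.987 cm⁴
Total I = 70.134 cm⁴.

I_yy ≈ 70.1 cm⁴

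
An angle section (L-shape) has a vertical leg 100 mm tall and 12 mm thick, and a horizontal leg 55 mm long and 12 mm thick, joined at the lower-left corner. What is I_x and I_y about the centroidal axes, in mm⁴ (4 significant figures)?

Decompose the section into non-overlapping parts with the origin at the bottom-left of its bounding rectangle.
Vertical leg: 12 × 100, A = 1 200 mm², y = 50 mm, Ī = 1 000 000 mm⁴.
Horizontal leg (remainder): 43 × 12, A = 516 mm², y = 6 mm, Ī = 6 192 mm⁴.
Centroid: ȳ = ΣA·y / ΣA = 36.7692 mm.
Transfer each piece to the centroidal x-axis using Ī + A·d² with d = y − 36.7692:
  vertical leg: d = 13.2308 mm → contributes +1 210 064 mm⁴
  horizontal leg (remainder): d = -30.7692 mm → contributes +494 713 mm⁴
Total I = 1 704 777 mm⁴.
For the y-axis: x̄ = 14.2692 mm.
Repeating about the centroidal y-axis gives I_y = 366 792 mm⁴.

I_x ≈ 1.705 × 10⁶ mm⁴, I_y ≈ 3.668 × 10⁵ mm⁴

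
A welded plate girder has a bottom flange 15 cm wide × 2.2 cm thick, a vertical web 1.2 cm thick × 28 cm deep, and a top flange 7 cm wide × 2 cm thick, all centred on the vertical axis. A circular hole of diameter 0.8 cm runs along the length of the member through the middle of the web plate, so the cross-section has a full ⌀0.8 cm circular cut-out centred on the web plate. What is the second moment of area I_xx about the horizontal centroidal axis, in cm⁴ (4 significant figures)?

Treat the section as a set of non-overlapping primitives; coordinates are from the bounding-box lower-left.
Bottom plate: 15 × 2.2, A = 33 cm², y = 1.1 cm, Ī = 13.31 cm⁴.
Web plate: 1.2 × 28, A = 33.6 cm², y = 16.2 cm, Ī = 2195.2 cm⁴.
Top plate: 7 × 2, A = 14 cm², y = 31.2 cm, Ī = 4.66667 cm⁴.
Hole (subtracted): ⌀0.8, A = 0.502655 cm², y = 16.2 cm, Ī = 0.0201062 cm⁴.
Centroid: ȳ = ΣA·y / ΣA = 12.6006 cm.
Transfer each piece to the horizontal centroidal axis using Ī + A·d² with d = y − 12.6006:
  bottom plate: d = -11.5006 cm → contributes +4378.04 cm⁴
  web plate: d = 3.59937 cm → contributes +2630.5 cm⁴
  top plate: d = 18.5994 cm → contributes +4847.78 cm⁴
  hole: d = 3.59937 cm → contributes −6.53223 cm⁴
Total I = 11849.8 cm⁴.

I_xx ≈ 1.185 × 10⁴ cm⁴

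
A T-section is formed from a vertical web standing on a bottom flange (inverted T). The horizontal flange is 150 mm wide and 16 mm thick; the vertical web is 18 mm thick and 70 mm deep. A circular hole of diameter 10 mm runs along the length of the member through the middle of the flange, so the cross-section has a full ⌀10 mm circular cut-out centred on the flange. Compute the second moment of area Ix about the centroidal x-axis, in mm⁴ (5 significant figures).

Decompose the section into non-overlapping parts with the origin at the bottom-left of its bounding rectangle.
Flange: 150 × 16, A = 2 400 mm², y = 8 mm, Ī = 51 200 mm⁴.
Web: 18 × 70, A = 1 260 mm², y = 51 mm, Ī = 514 500 mm⁴.
Hole (subtracted): ⌀10, A = 78.53982 mm², y = 8 mm, Ī = 490.8739 mm⁴.
Centroid: ȳ = ΣA·y / ΣA = 23.12791 mm.
Transfer each piece to the centroidal x-axis using Ī + A·d² with d = y − 23.12791:
  flange: d = -15.12791 mm → contributes +600448.6 mm⁴
  web: d = 27.87209 mm → contributes +1 493 335 mm⁴
  hole: d = -15.12791 mm → contributes −18464.99 mm⁴
Total I = 2 075 319 mm⁴.

Ix ≈ 2.0753 × 10⁶ mm⁴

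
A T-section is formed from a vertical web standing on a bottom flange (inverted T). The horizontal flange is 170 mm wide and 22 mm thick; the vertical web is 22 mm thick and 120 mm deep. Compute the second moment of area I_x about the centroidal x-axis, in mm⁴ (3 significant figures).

I_x ≈ 1.11 × 10⁷ mm⁴

Break the section into simple shapes (no overlaps), measuring from the bottom-left corner of the bounding box.
Flange: 170 × 22, A = 3 740 mm², y = 11 mm, Ī = 150 847 mm⁴.
Web: 22 × 120, A = 2 640 mm², y = 82 mm, Ī = 3 168 000 mm⁴.
Centroid: ȳ = ΣA·y / ΣA = 40.379 mm.
Transfer each piece to the centroidal x-axis using Ī + A·d² with d = y − 40.379:
  flange: d = -29.379 mm → contributes +3 379 005 mm⁴
  web: d = 41.621 mm → contributes +7 741 224 mm⁴
Total I = 11 120 229 mm⁴.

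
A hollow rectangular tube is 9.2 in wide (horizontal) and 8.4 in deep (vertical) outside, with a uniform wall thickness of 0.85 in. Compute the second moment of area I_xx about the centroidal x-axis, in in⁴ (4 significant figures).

I_xx ≈ 266.4 in⁴

Decompose the section into non-overlapping parts with the origin at the bottom-left of its bounding rectangle.
Outer rectangle: 9.2 × 8.4, A = 77.28 in², y = 4.2 in, Ī = 454.406 in⁴.
Inner void (subtracted): 7.5 × 6.7, A = 50.25 in², y = 4.2 in, Ī = 187.977 in⁴.
By symmetry the centroid is at mid-height, ȳ = 4.2 in.
All pieces are centred on the centroidal x-axis, so I = ΣĪ (holes subtracted) = 266.43 in⁴.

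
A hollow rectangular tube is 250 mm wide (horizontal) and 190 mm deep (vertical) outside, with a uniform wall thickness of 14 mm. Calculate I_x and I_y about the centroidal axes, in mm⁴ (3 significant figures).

Split into non-overlapping primitives; take the origin at the lower-left of the bounding box.
Outer rectangle: 250 × 190, A = 47 500 mm², y = 95 mm, Ī = 142 895 833 mm⁴.
Inner void (subtracted): 222 × 162, A = 35 964 mm², y = 95 mm, Ī = 78 653 268 mm⁴.
By symmetry the centroid is at mid-height, ȳ = 95 mm.
All pieces are centred on the centroidal x-axis, so I = ΣĪ (holes subtracted) = 64 242 565 mm⁴.
Repeating about the centroidal y-axis gives I_y = 99 691 685 mm⁴.

I_x ≈ 6.42 × 10⁷ mm⁴, I_y ≈ 9.97 × 10⁷ mm⁴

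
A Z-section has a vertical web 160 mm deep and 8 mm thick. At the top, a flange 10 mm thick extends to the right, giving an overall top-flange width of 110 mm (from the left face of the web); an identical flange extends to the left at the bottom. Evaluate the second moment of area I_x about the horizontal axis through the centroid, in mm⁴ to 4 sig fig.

Decompose the section into non-overlapping parts with the origin at the bottom-left of its bounding rectangle.
Web: 8 × 160, A = 1 280 mm², y = 80 mm, Ī = 2 730 667 mm⁴.
Top flange (beyond web): 102 × 10, A = 1 020 mm², y = 155 mm, Ī = 8 500 mm⁴.
Bottom flange (beyond web): 102 × 10, A = 1 020 mm², y = 5 mm, Ī = 8 500 mm⁴.
Centroid: ȳ = ΣA·y / ΣA = 80 mm.
Transfer each piece to the horizontal axis through the centroid using Ī + A·d² with d = y − 80:
  web: d = 0 mm → contributes +2 730 667 mm⁴
  top flange (beyond web): d = 75 mm → contributes +5 746 000 mm⁴
  bottom flange (beyond web): d = -75 mm → contributes +5 746 000 mm⁴
Total I = 14 222 667 mm⁴.

I_x ≈ 1.422 × 10⁷ mm⁴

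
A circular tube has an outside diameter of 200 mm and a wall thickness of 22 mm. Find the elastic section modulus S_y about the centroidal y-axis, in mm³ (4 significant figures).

Treat the section as a set of non-overlapping primitives; coordinates are from the bounding-box lower-left.
Outer circle: ⌀200, A = 31415.9 mm², x = 100 mm, Ī = 78 539 816 mm⁴.
Bore (subtracted): ⌀156, A = 19113.4 mm², x = 100 mm, Ī = 29 071 557 mm⁴.
By symmetry the centroid is at mid-width, x̄ = 100 mm.
All pieces are centred on the centroidal y-axis, so I = ΣĪ (holes subtracted) = 49 468 259 mm⁴.
Extreme fibre distance c = 100 mm; S = I/c = 494 683 mm³.

S_y ≈ 4.947 × 10⁵ mm³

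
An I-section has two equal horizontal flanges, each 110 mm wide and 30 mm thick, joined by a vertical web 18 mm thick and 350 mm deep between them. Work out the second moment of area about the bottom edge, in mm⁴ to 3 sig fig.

I_base ≈ 8.45 × 10⁸ mm⁴

Treat the section as a set of non-overlapping primitives; coordinates are from the bounding-box lower-left.
Bottom flange: 110 × 30, A = 3 300 mm², y = 15 mm, Ī = 247 500 mm⁴.
Web: 18 × 350, A = 6 300 mm², y = 205 mm, Ī = 64 312 500 mm⁴.
Top flange: 110 × 30, A = 3 300 mm², y = 395 mm, Ī = 247 500 mm⁴.
Transfer each piece to the base of the section using Ī + A·d² with d = y − 0:
  bottom flange: d = 15 mm → contributes +990 000 mm⁴
  web: d = 205 mm → contributes +329 070 000 mm⁴
  top flange: d = 395 mm → contributes +515 130 000 mm⁴
Total I = 845 190 000 mm⁴.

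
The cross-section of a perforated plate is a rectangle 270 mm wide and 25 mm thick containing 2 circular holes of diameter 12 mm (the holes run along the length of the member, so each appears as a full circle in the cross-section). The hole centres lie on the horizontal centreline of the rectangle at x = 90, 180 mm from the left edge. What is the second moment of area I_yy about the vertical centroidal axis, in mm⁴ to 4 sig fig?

I_yy ≈ 4.055 × 10⁷ mm⁴

Break the section into simple shapes (no overlaps), measuring from the bottom-left corner of the bounding box.
Plate: 270 × 25, A = 6 750 mm², x = 135 mm, Ī = 41 006 250 mm⁴.
Hole 1 (subtracted): ⌀12, A = 113.097 mm², x = 90 mm, Ī = 1017.88 mm⁴.
Hole 2 (subtracted): ⌀12, A = 113.097 mm², x = 180 mm, Ī = 1017.88 mm⁴.
By symmetry the centroid is at mid-width, x̄ = 135 mm.
Transfer each piece to the vertical centroidal axis using Ī + A·d² with d = x − 135:
  plate: d = 0 mm → contributes +41 006 250 mm⁴
  hole 1: d = -45 mm → contributes −230 040 mm⁴
  hole 2: d = 45 mm → contributes −230 040 mm⁴
Total I = 40 546 170 mm⁴.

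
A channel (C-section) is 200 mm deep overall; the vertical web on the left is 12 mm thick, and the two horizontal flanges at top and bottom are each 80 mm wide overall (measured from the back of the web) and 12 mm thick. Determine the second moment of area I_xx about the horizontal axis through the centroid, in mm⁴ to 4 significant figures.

I_xx ≈ 2.244 × 10⁷ mm⁴

Break the section into simple shapes (no overlaps), measuring from the bottom-left corner of the bounding box.
Web: 12 × 200, A = 2 400 mm², y = 100 mm, Ī = 8 000 000 mm⁴.
Top flange (beyond web): 68 × 12, A = 816 mm², y = 194 mm, Ī = 9 792 mm⁴.
Bottom flange (beyond web): 68 × 12, A = 816 mm², y = 6 mm, Ī = 9 792 mm⁴.
By symmetry the centroid is at mid-height, ȳ = 100 mm.
Transfer each piece to the horizontal axis through the centroid using Ī + A·d² with d = y − 100:
  web: d = 0 mm → contributes +8 000 000 mm⁴
  top flange (beyond web): d = 94 mm → contributes +7 219 968 mm⁴
  bottom flange (beyond web): d = -94 mm → contributes +7 219 968 mm⁴
Total I = 22 439 936 mm⁴.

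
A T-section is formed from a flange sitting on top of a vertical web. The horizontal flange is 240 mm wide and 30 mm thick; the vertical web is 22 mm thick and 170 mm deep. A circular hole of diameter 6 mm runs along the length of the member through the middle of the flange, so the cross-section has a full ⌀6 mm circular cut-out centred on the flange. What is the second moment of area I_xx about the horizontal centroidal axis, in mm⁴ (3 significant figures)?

I_xx ≈ 3.41 × 10⁷ mm⁴

Treat the section as a set of non-overlapping primitives; coordinates are from the bounding-box lower-left.
Flange: 240 × 30, A = 7 200 mm², y = 185 mm, Ī = 540 000 mm⁴.
Web: 22 × 170, A = 3 740 mm², y = 85 mm, Ī = 9 007 167 mm⁴.
Hole (subtracted): ⌀6, A = 28.274 mm², y = 185 mm, Ī = 63.617 mm⁴.
Centroid: ȳ = ΣA·y / ΣA = 150.72 mm.
Transfer each piece to the horizontal centroidal axis using Ī + A·d² with d = y − 150.72:
  flange: d = 34.275 mm → contributes +8 998 412 mm⁴
  web: d = -65.725 mm → contributes +25 163 100 mm⁴
  hole: d = 34.275 mm → contributes −33 280 mm⁴
Total I = 34 128 232 mm⁴.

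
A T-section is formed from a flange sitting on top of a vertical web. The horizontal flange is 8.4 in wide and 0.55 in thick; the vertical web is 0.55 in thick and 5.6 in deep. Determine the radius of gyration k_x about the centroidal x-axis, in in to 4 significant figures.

Break the section into simple shapes (no overlaps), measuring from the bottom-left corner of the bounding box.
Flange: 8.4 × 0.55, A = 4.62 in², y = 5.875 in, Ī = 0.116463 in⁴.
Web: 0.55 × 5.6, A = 3.08 in², y = 2.8 in, Ī = 8.04907 in⁴.
Centroid: ȳ = ΣA·y / ΣA = 4.645 in.
Transfer each piece to the centroidal x-axis using Ī + A·d² with d = y − 4.645:
  flange: d = 1.23 in → contributes +7.10606 in⁴
  web: d = -1.845 in → contributes +18.5335 in⁴
Total I = 25.6395 in⁴.
Radius of gyration: k = √(I/A) = √(25.6395 / 7.7) = 1.82478 in.

k_x ≈ 1.825 in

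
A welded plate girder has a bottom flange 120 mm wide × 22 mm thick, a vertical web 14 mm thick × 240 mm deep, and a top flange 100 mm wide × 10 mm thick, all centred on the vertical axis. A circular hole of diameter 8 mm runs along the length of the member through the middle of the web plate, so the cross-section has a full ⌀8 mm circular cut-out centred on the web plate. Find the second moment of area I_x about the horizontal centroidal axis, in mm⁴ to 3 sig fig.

I_x ≈ 7.02 × 10⁷ mm⁴

Treat the section as a set of non-overlapping primitives; coordinates are from the bounding-box lower-left.
Bottom plate: 120 × 22, A = 2 640 mm², y = 11 mm, Ī = 106 480 mm⁴.
Web plate: 14 × 240, A = 3 360 mm², y = 142 mm, Ī = 16 128 000 mm⁴.
Top plate: 100 × 10, A = 1 000 mm², y = 267 mm, Ī = 8333.3 mm⁴.
Hole (subtracted): ⌀8, A = 50.265 mm², y = 142 mm, Ī = 201.06 mm⁴.
Centroid: ȳ = ΣA·y / ΣA = 110.22 mm.
Transfer each piece to the horizontal centroidal axis using Ī + A·d² with d = y − 110.22:
  bottom plate: d = -99.223 mm → contributes +26 097 947 mm⁴
  web plate: d = 31.777 mm → contributes +19 520 801 mm⁴
  top plate: d = 156.78 mm → contributes +24 587 284 mm⁴
  hole: d = 31.777 mm → contributes −50 957 mm⁴
Total I = 70 155 074 mm⁴.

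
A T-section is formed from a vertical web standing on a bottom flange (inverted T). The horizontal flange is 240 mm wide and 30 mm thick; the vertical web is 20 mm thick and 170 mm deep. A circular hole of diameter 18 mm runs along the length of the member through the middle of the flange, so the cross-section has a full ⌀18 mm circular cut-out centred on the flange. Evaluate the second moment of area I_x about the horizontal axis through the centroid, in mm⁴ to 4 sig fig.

Break the section into simple shapes (no overlaps), measuring from the bottom-left corner of the bounding box.
Flange: 240 × 30, A = 7 200 mm², y = 15 mm, Ī = 540 000 mm⁴.
Web: 20 × 170, A = 3 400 mm², y = 115 mm, Ī = 8 188 333 mm⁴.
Hole (subtracted): ⌀18, A = 254.469 mm², y = 15 mm, Ī = 5 153 mm⁴.
Centroid: ȳ = ΣA·y / ΣA = 47.8644 mm.
Transfer each piece to the horizontal axis through the centroid using Ī + A·d² with d = y − 47.8644:
  flange: d = -32.8644 mm → contributes +8 316 510 mm⁴
  web: d = 67.1356 mm → contributes +23 512 761 mm⁴
  hole: d = -32.8644 mm → contributes −279 998 mm⁴
Total I = 31 549 273 mm⁴.

I_x ≈ 3.155 × 10⁷ mm⁴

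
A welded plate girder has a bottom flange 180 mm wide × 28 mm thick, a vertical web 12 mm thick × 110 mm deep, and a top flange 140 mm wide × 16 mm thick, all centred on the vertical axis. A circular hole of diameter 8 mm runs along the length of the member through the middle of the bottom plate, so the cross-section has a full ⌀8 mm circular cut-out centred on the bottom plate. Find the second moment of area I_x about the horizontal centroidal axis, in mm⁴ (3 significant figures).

I_x ≈ 2.95 × 10⁷ mm⁴

Decompose the section into non-overlapping parts with the origin at the bottom-left of its bounding rectangle.
Bottom plate: 180 × 28, A = 5 040 mm², y = 14 mm, Ī = 329 280 mm⁴.
Web plate: 12 × 110, A = 1 320 mm², y = 83 mm, Ī = 1 331 000 mm⁴.
Top plate: 140 × 16, A = 2 240 mm², y = 146 mm, Ī = 47 787 mm⁴.
Hole (subtracted): ⌀8, A = 50.265 mm², y = 14 mm, Ī = 201.06 mm⁴.
Centroid: ȳ = ΣA·y / ΣA = 59.236 mm.
Transfer each piece to the horizontal centroidal axis using Ī + A·d² with d = y − 59.236:
  bottom plate: d = -45.236 mm → contributes +10 642 835 mm⁴
  web plate: d = 23.764 mm → contributes +2 076 410 mm⁴
  top plate: d = 86.764 mm → contributes +16 910 297 mm⁴
  hole: d = -45.236 mm → contributes −103 061 mm⁴
Total I = 29 526 480 mm⁴.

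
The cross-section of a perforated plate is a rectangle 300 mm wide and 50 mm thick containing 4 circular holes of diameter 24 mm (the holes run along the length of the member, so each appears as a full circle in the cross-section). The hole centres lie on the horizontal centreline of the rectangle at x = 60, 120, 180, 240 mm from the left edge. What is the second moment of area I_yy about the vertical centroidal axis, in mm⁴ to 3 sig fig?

Decompose the section into non-overlapping parts with the origin at the bottom-left of its bounding rectangle.
Plate: 300 × 50, A = 15 000 mm², x = 150 mm, Ī = 112 500 000 mm⁴.
Hole 1 (subtracted): ⌀24, A = 452.39 mm², x = 60 mm, Ī = 16 286 mm⁴.
Hole 2 (subtracted): ⌀24, A = 452.39 mm², x = 120 mm, Ī = 16 286 mm⁴.
Hole 3 (subtracted): ⌀24, A = 452.39 mm², x = 180 mm, Ī = 16 286 mm⁴.
Hole 4 (subtracted): ⌀24, A = 452.39 mm², x = 240 mm, Ī = 16 286 mm⁴.
By symmetry the centroid is at mid-width, x̄ = 150 mm.
Transfer each piece to the vertical centroidal axis using Ī + A·d² with d = x − 150:
  plate: d = 0 mm → contributes +112 500 000 mm⁴
  hole 1: d = -90 mm → contributes −3 680 640 mm⁴
  hole 2: d = -30 mm → contributes −423 436 mm⁴
  hole 3: d = 30 mm → contributes −423 436 mm⁴
  hole 4: d = 90 mm → contributes −3 680 640 mm⁴
Total I = 104 291 848 mm⁴.

I_yy ≈ 1.04 × 10⁸ mm⁴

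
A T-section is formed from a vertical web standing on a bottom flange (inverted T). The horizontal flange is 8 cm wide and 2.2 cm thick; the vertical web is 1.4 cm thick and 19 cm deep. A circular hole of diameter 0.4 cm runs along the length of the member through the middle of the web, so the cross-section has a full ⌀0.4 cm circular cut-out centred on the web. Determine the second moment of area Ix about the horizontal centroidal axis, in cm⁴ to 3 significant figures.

Ix ≈ 2000 cm⁴

Decompose the section into non-overlapping parts with the origin at the bottom-left of its bounding rectangle.
Flange: 8 × 2.2, A = 17.6 cm², y = 1.1 cm, Ī = 7.0987 cm⁴.
Web: 1.4 × 19, A = 26.6 cm², y = 11.7 cm, Ī = 800.22 cm⁴.
Hole (subtracted): ⌀0.4, A = 0.12566 cm², y = 11.7 cm, Ī = 0.0012566 cm⁴.
Centroid: ȳ = ΣA·y / ΣA = 7.4672 cm.
Transfer each piece to the horizontal centroidal axis using Ī + A·d² with d = y − 7.4672:
  flange: d = -6.3672 cm → contributes +720.61 cm⁴
  web: d = 4.2328 cm → contributes +1276.8 cm⁴
  hole: d = 4.2328 cm → contributes −2.2528 cm⁴
Total I = 1995.2 cm⁴.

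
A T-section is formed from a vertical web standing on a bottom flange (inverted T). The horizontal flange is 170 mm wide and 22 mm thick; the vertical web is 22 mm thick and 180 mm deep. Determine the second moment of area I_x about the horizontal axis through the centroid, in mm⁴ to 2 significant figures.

I_x ≈ 3.0 × 10⁷ mm⁴

Break the section into simple shapes (no overlaps), measuring from the bottom-left corner of the bounding box.
Flange: 170 × 22, A = 3 740 mm², y = 11 mm, Ī = 150 847 mm⁴.
Web: 22 × 180, A = 3 960 mm², y = 112 mm, Ī = 10 692 000 mm⁴.
Centroid: ȳ = ΣA·y / ΣA = 62.94 mm.
Transfer each piece to the horizontal axis through the centroid using Ī + A·d² with d = y − 62.94:
  flange: d = -51.94 mm → contributes +10 241 593 mm⁴
  web: d = 49.06 mm → contributes +20 222 149 mm⁴
Total I = 30 463 742 mm⁴.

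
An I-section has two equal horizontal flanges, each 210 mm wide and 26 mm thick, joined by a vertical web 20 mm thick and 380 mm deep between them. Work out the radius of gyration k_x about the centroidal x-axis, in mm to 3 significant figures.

k_x ≈ 171 mm

Split into non-overlapping primitives; take the origin at the lower-left of the bounding box.
Bottom flange: 210 × 26, A = 5 460 mm², y = 13 mm, Ī = 307 580 mm⁴.
Web: 20 × 380, A = 7 600 mm², y = 216 mm, Ī = 91 453 333 mm⁴.
Top flange: 210 × 26, A = 5 460 mm², y = 419 mm, Ī = 307 580 mm⁴.
By symmetry the centroid is at mid-height, ȳ = 216 mm.
Transfer each piece to the centroidal x-axis using Ī + A·d² with d = y − 216:
  bottom flange: d = -203 mm → contributes +225 308 720 mm⁴
  web: d = 0 mm → contributes +91 453 333 mm⁴
  top flange: d = 203 mm → contributes +225 308 720 mm⁴
Total I = 542 070 773 mm⁴.
Radius of gyration: k = √(I/A) = √(542 070 773 / 18 520) = 171.08 mm.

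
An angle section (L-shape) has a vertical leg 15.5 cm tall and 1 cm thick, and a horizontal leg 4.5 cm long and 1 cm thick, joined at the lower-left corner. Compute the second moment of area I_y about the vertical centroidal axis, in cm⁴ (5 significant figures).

I_y ≈ 19.319 cm⁴

Break the section into simple shapes (no overlaps), measuring from the bottom-left corner of the bounding box.
Vertical leg: 1 × 15.5, A = 15.5 cm², x = 0.5 cm, Ī = 1.291667 cm⁴.
Horizontal leg (remainder): 3.5 × 1, A = 3.5 cm², x = 2.75 cm, Ī = 3.572917 cm⁴.
Centroid: x̄ = ΣA·x / ΣA = 0.9144737 cm.
Transfer each piece to the vertical centroidal axis using Ī + A·d² with d = x − 0.9144737:
  vertical leg: d = -0.4144737 cm → contributes +3.954387 cm⁴
  horizontal leg (remainder): d = 1.835526 cm → contributes +15.36497 cm⁴
Total I = 19.31935 cm⁴.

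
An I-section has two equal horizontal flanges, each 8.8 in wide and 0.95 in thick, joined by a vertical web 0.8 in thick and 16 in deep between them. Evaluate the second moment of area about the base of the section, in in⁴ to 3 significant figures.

I_base ≈ 3840 in⁴

Break the section into simple shapes (no overlaps), measuring from the bottom-left corner of the bounding box.
Bottom flange: 8.8 × 0.95, A = 8.36 in², y = 0.475 in, Ī = 0.62874 in⁴.
Web: 0.8 × 16, A = 12.8 in², y = 8.95 in, Ī = 273.07 in⁴.
Top flange: 8.8 × 0.95, A = 8.36 in², y = 17.425 in, Ī = 0.62874 in⁴.
Transfer each piece to the base of the section using Ī + A·d² with d = y − 0:
  bottom flange: d = 0.475 in → contributes +2.515 in⁴
  web: d = 8.95 in → contributes +1298.4 in⁴
  top flange: d = 17.425 in → contributes +2 539 in⁴
Total I = 3839.9 in⁴.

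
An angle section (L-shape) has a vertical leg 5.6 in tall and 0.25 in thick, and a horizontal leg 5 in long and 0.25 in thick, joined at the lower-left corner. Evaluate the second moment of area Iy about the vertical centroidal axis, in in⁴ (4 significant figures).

Iy ≈ 6.256 in⁴

Treat the section as a set of non-overlapping primitives; coordinates are from the bounding-box lower-left.
Vertical leg: 0.25 × 5.6, A = 1.4 in², x = 0.125 in, Ī = 0.00729167 in⁴.
Horizontal leg (remainder): 4.75 × 0.25, A = 1.1875 in², x = 2.625 in, Ī = 2.23275 in⁴.
Centroid: x̄ = ΣA·x / ΣA = 1.27234 in.
Transfer each piece to the vertical centroidal axis using Ī + A·d² with d = x − 1.27234:
  vertical leg: d = -1.14734 in → contributes +1.85025 in⁴
  horizontal leg (remainder): d = 1.35266 in → contributes +4.40549 in⁴
Total I = 6.25574 in⁴.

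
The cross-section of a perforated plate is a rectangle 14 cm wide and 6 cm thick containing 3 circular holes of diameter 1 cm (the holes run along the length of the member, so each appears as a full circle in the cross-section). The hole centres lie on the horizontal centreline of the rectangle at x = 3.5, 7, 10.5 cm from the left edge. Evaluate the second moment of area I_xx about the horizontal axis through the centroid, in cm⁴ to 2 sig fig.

Split into non-overlapping primitives; take the origin at the lower-left of the bounding box.
Plate: 14 × 6, A = 84 cm², y = 3 cm, Ī = 252 cm⁴.
Hole 1 (subtracted): ⌀1, A = 0.7854 cm², y = 3 cm, Ī = 0.04909 cm⁴.
Hole 2 (subtracted): ⌀1, A = 0.7854 cm², y = 3 cm, Ī = 0.04909 cm⁴.
Hole 3 (subtracted): ⌀1, A = 0.7854 cm², y = 3 cm, Ī = 0.04909 cm⁴.
By symmetry the centroid is at mid-height, ȳ = 3 cm.
All pieces are centred on the horizontal axis through the centroid, so I = ΣĪ (holes subtracted) = 251.9 cm⁴.

I_xx ≈ 250 cm⁴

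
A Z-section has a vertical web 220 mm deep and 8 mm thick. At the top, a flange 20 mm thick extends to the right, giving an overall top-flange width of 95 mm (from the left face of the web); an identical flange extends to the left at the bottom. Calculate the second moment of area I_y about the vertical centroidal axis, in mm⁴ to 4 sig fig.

I_y ≈ 1.006 × 10⁷ mm⁴

Split into non-overlapping primitives; take the origin at the lower-left of the bounding box.
Web: 8 × 220, A = 1 760 mm², x = 91 mm, Ī = 9386.67 mm⁴.
Top flange (beyond web): 87 × 20, A = 1 740 mm², x = 138.5 mm, Ī = 1 097 505 mm⁴.
Bottom flange (beyond web): 87 × 20, A = 1 740 mm², x = 43.5 mm, Ī = 1 097 505 mm⁴.
Centroid: x̄ = ΣA·x / ΣA = 91 mm.
Transfer each piece to the vertical centroidal axis using Ī + A·d² with d = x − 91:
  web: d = 0 mm → contributes +9386.67 mm⁴
  top flange (beyond web): d = 47.5 mm → contributes +5 023 380 mm⁴
  bottom flange (beyond web): d = -47.5 mm → contributes +5 023 380 mm⁴
Total I = 10 056 147 mm⁴.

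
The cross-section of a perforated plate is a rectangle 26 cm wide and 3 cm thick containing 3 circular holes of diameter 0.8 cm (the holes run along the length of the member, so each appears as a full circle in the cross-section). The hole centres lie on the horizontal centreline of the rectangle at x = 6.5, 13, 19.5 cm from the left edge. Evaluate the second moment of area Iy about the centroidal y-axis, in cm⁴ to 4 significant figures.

Break the section into simple shapes (no overlaps), measuring from the bottom-left corner of the bounding box.
Plate: 26 × 3, A = 78 cm², x = 13 cm, Ī = 4 394 cm⁴.
Hole 1 (subtracted): ⌀0.8, A = 0.502655 cm², x = 6.5 cm, Ī = 0.0201062 cm⁴.
Hole 2 (subtracted): ⌀0.8, A = 0.502655 cm², x = 13 cm, Ī = 0.0201062 cm⁴.
Hole 3 (subtracted): ⌀0.8, A = 0.502655 cm², x = 19.5 cm, Ī = 0.0201062 cm⁴.
By symmetry the centroid is at mid-width, x̄ = 13 cm.
Transfer each piece to the centroidal y-axis using Ī + A·d² with d = x − 13:
  plate: d = 0 cm → contributes +4 394 cm⁴
  hole 1: d = -6.5 cm → contributes −21.2573 cm⁴
  hole 2: d = 0 cm → contributes −0.0201062 cm⁴
  hole 3: d = 6.5 cm → contributes −21.2573 cm⁴
Total I = 4351.47 cm⁴.

Iy ≈ 4351 cm⁴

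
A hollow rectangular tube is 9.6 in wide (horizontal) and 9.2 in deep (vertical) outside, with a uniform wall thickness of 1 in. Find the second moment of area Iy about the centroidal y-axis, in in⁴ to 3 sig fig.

Break the section into simple shapes (no overlaps), measuring from the bottom-left corner of the bounding box.
Outer rectangle: 9.6 × 9.2, A = 88.32 in², x = 4.8 in, Ī = 678.3 in⁴.
Inner void (subtracted): 7.6 × 7.2, A = 54.72 in², x = 4.8 in, Ī = 263.39 in⁴.
By symmetry the centroid is at mid-width, x̄ = 4.8 in.
All pieces are centred on the centroidal y-axis, so I = ΣĪ (holes subtracted) = 414.91 in⁴.

Iy ≈ 415 in⁴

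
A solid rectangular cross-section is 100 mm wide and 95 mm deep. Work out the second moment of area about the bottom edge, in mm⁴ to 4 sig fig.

The section: 100 × 95, A = 9 500 mm², y = 47.5 mm, Ī = 7 144 792 mm⁴.
Transfer it to the base of the section using Ī + A·d² with d = y − 0:
  the section: d = 47.5 mm → contributes +28 579 167 mm⁴
Total I = 28 579 167 mm⁴.

I_base ≈ 2.858 × 10⁷ mm⁴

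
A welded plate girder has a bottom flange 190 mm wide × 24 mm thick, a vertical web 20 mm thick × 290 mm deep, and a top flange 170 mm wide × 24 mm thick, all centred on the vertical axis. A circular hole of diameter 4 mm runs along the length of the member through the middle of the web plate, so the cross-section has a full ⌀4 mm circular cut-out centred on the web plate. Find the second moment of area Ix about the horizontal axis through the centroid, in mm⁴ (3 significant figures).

Ix ≈ 2.54 × 10⁸ mm⁴

Split into non-overlapping primitives; take the origin at the lower-left of the bounding box.
Bottom plate: 190 × 24, A = 4 560 mm², y = 12 mm, Ī = 218 880 mm⁴.
Web plate: 20 × 290, A = 5 800 mm², y = 169 mm, Ī = 40 648 333 mm⁴.
Top plate: 170 × 24, A = 4 080 mm², y = 326 mm, Ī = 195 840 mm⁴.
Hole (subtracted): ⌀4, A = 12.566 mm², y = 169 mm, Ī = 12.566 mm⁴.
Centroid: ȳ = ΣA·y / ΣA = 163.78 mm.
Transfer each piece to the horizontal axis through the centroid using Ī + A·d² with d = y − 163.78:
  bottom plate: d = -151.78 mm → contributes +105 263 686 mm⁴
  web plate: d = 5.2234 mm → contributes +40 806 579 mm⁴
  top plate: d = 162.22 mm → contributes +107 566 857 mm⁴
  hole: d = 5.2234 mm → contributes −355.42 mm⁴
Total I = 253 636 767 mm⁴.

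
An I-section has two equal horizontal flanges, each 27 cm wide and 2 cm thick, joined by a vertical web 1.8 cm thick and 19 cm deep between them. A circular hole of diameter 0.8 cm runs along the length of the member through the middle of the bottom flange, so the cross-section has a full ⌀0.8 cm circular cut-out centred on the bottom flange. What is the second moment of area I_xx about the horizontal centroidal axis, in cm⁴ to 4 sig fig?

I_xx ≈ 1.292 × 10⁴ cm⁴

Treat the section as a set of non-overlapping primitives; coordinates are from the bounding-box lower-left.
Bottom flange: 27 × 2, A = 54 cm², y = 1 cm, Ī = 18 cm⁴.
Web: 1.8 × 19, A = 34.2 cm², y = 11.5 cm, Ī = 1028.85 cm⁴.
Top flange: 27 × 2, A = 54 cm², y = 22 cm, Ī = 18 cm⁴.
Hole (subtracted): ⌀0.8, A = 0.502655 cm², y = 1 cm, Ī = 0.0201062 cm⁴.
Centroid: ȳ = ΣA·y / ΣA = 11.5372 cm.
Transfer each piece to the horizontal centroidal axis using Ī + A·d² with d = y − 11.5372:
  bottom flange: d = -10.5372 cm → contributes +6013.81 cm⁴
  web: d = -0.0372475 cm → contributes +1028.9 cm⁴
  top flange: d = 10.4628 cm → contributes +5929.34 cm⁴
  hole: d = -10.5372 cm → contributes −55.8317 cm⁴
Total I = 12916.2 cm⁴.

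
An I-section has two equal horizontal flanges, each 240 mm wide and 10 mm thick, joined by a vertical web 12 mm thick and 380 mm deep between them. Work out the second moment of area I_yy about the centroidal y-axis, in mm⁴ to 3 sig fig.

Decompose the section into non-overlapping parts with the origin at the bottom-left of its bounding rectangle.
Bottom flange: 240 × 10, A = 2 400 mm², x = 120 mm, Ī = 11 520 000 mm⁴.
Web: 12 × 380, A = 4 560 mm², x = 120 mm, Ī = 54 720 mm⁴.
Top flange: 240 × 10, A = 2 400 mm², x = 120 mm, Ī = 11 520 000 mm⁴.
By symmetry the centroid is at mid-width, x̄ = 120 mm.
All pieces are centred on the centroidal y-axis, so I = ΣĪ = 23 094 720 mm⁴.

I_yy ≈ 2.31 × 10⁷ mm⁴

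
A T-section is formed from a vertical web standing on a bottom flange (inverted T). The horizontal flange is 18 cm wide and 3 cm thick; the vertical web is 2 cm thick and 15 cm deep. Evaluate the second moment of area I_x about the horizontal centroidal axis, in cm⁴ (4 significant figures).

Decompose the section into non-overlapping parts with the origin at the bottom-left of its bounding rectangle.
Flange: 18 × 3, A = 54 cm², y = 1.5 cm, Ī = 40.5 cm⁴.
Web: 2 × 15, A = 30 cm², y = 10.5 cm, Ī = 562.5 cm⁴.
Centroid: ȳ = ΣA·y / ΣA = 4.71429 cm.
Transfer each piece to the horizontal centroidal axis using Ī + A·d² with d = y − 4.71429:
  flange: d = -3.21429 cm → contributes +598.408 cm⁴
  web: d = 5.78571 cm → contributes +1566.73 cm⁴
Total I = 2165.14 cm⁴.

I_x ≈ 2165 cm⁴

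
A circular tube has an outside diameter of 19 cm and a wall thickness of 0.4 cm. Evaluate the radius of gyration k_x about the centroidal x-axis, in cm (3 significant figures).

k_x ≈ 6.58 cm

Decompose the section into non-overlapping parts with the origin at the bottom-left of its bounding rectangle.
Outer circle: ⌀19, A = 283.53 cm², y = 9.5 cm, Ī = 6397.1 cm⁴.
Bore (subtracted): ⌀18.2, A = 260.16 cm², y = 9.5 cm, Ī = 5385.9 cm⁴.
By symmetry the centroid is at mid-height, ȳ = 9.5 cm.
All pieces are centred on the centroidal x-axis, so I = ΣĪ (holes subtracted) = 1011.3 cm⁴.
Radius of gyration: k = √(I/A) = √(1011.3 / 23.373) = 6.5776 cm.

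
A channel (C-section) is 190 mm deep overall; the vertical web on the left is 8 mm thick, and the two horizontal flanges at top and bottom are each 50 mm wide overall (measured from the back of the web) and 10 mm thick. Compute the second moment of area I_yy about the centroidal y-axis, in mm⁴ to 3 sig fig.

Decompose the section into non-overlapping parts with the origin at the bottom-left of its bounding rectangle.
Web: 8 × 190, A = 1 520 mm², x = 4 mm, Ī = 8106.7 mm⁴.
Top flange (beyond web): 42 × 10, A = 420 mm², x = 29 mm, Ī = 61 740 mm⁴.
Bottom flange (beyond web): 42 × 10, A = 420 mm², x = 29 mm, Ī = 61 740 mm⁴.
Centroid: x̄ = ΣA·x / ΣA = 12.898 mm.
Transfer each piece to the centroidal y-axis using Ī + A·d² with d = x − 12.898:
  web: d = -8.8983 mm → contributes +128 460 mm⁴
  top flange (beyond web): d = 16.102 mm → contributes +170 631 mm⁴
  bottom flange (beyond web): d = 16.102 mm → contributes +170 631 mm⁴
Total I = 469 722 mm⁴.

I_yy ≈ 4.70 × 10⁵ mm⁴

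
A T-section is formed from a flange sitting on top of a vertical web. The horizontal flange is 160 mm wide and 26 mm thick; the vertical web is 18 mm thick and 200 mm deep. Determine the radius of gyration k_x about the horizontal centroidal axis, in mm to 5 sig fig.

k_x ≈ 68.936 mm

Split into non-overlapping primitives; take the origin at the lower-left of the bounding box.
Flange: 160 × 26, A = 4 160 mm², y = 213 mm, Ī = 234346.7 mm⁴.
Web: 18 × 200, A = 3 600 mm², y = 100 mm, Ī = 12 000 000 mm⁴.
Centroid: ȳ = ΣA·y / ΣA = 160.5773 mm.
Transfer each piece to the horizontal centroidal axis using Ī + A·d² with d = y − 160.5773:
  flange: d = 52.42268 mm → contributes +11 666 598 mm⁴
  web: d = -60.57732 mm → contributes +25 210 602 mm⁴
Total I = 36 877 200 mm⁴.
Radius of gyration: k = √(I/A) = √(36 877 200 / 7 760) = 68.93632 mm.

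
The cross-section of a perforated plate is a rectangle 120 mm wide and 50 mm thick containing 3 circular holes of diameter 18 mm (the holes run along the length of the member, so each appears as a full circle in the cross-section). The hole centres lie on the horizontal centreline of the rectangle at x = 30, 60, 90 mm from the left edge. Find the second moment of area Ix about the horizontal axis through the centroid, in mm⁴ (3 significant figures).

Break the section into simple shapes (no overlaps), measuring from the bottom-left corner of the bounding box.
Plate: 120 × 50, A = 6 000 mm², y = 25 mm, Ī = 1 250 000 mm⁴.
Hole 1 (subtracted): ⌀18, A = 254.47 mm², y = 25 mm, Ī = 5 153 mm⁴.
Hole 2 (subtracted): ⌀18, A = 254.47 mm², y = 25 mm, Ī = 5 153 mm⁴.
Hole 3 (subtracted): ⌀18, A = 254.47 mm², y = 25 mm, Ī = 5 153 mm⁴.
By symmetry the centroid is at mid-height, ȳ = 25 mm.
All pieces are centred on the horizontal axis through the centroid, so I = ΣĪ (holes subtracted) = 1 234 541 mm⁴.

Ix ≈ 1.23 × 10⁶ mm⁴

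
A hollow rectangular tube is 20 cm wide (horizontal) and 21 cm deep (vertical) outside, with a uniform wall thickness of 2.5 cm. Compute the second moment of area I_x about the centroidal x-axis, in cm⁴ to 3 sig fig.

I_x ≈ 1.03 × 10⁴ cm⁴

Break the section into simple shapes (no overlaps), measuring from the bottom-left corner of the bounding box.
Outer rectangle: 20 × 21, A = 420 cm², y = 10.5 cm, Ī = 15 435 cm⁴.
Inner void (subtracted): 15 × 16, A = 240 cm², y = 10.5 cm, Ī = 5 120 cm⁴.
By symmetry the centroid is at mid-height, ȳ = 10.5 cm.
All pieces are centred on the centroidal x-axis, so I = ΣĪ (holes subtracted) = 10 315 cm⁴.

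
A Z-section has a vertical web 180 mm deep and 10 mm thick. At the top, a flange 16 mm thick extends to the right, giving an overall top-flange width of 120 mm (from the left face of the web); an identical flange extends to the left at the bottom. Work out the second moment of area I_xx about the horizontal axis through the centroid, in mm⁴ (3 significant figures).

I_xx ≈ 2.86 × 10⁷ mm⁴

Split into non-overlapping primitives; take the origin at the lower-left of the bounding box.
Web: 10 × 180, A = 1 800 mm², y = 90 mm, Ī = 4 860 000 mm⁴.
Top flange (beyond web): 110 × 16, A = 1 760 mm², y = 172 mm, Ī = 37 547 mm⁴.
Bottom flange (beyond web): 110 × 16, A = 1 760 mm², y = 8 mm, Ī = 37 547 mm⁴.
Centroid: ȳ = ΣA·y / ΣA = 90 mm.
Transfer each piece to the horizontal axis through the centroid using Ī + A·d² with d = y − 90:
  web: d = 0 mm → contributes +4 860 000 mm⁴
  top flange (beyond web): d = 82 mm → contributes +11 871 787 mm⁴
  bottom flange (beyond web): d = -82 mm → contributes +11 871 787 mm⁴
Total I = 28 603 573 mm⁴.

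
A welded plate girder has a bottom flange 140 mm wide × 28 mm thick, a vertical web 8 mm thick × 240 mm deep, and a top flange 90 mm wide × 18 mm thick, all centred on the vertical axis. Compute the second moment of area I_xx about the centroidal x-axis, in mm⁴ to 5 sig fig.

Break the section into simple shapes (no overlaps), measuring from the bottom-left corner of the bounding box.
Bottom plate: 140 × 28, A = 3 920 mm², y = 14 mm, Ī = 256106.7 mm⁴.
Web plate: 8 × 240, A = 1 920 mm², y = 148 mm, Ī = 9 216 000 mm⁴.
Top plate: 90 × 18, A = 1 620 mm², y = 277 mm, Ī = 43 740 mm⁴.
Centroid: ȳ = ΣA·y / ΣA = 105.6005 mm.
Transfer each piece to the centroidal x-axis using Ī + A·d² with d = y − 105.6005:
  bottom plate: d = -91.60054 mm → contributes +33 147 487 mm⁴
  web plate: d = 42.39946 mm → contributes +12 667 612 mm⁴
  top plate: d = 171.3995 mm → contributes +47 635 737 mm⁴
Total I = 93 450 836 mm⁴.

I_xx ≈ 9.3451 × 10⁷ mm⁴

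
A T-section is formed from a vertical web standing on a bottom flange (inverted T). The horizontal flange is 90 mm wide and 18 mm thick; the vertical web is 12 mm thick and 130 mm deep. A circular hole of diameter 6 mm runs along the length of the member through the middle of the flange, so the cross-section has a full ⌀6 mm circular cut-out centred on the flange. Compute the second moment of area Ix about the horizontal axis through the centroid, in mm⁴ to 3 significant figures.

Ix ≈ 6.55 × 10⁶ mm⁴

Decompose the section into non-overlapping parts with the origin at the bottom-left of its bounding rectangle.
Flange: 90 × 18, A = 1 620 mm², y = 9 mm, Ī = 43 740 mm⁴.
Web: 12 × 130, A = 1 560 mm², y = 83 mm, Ī = 2 197 000 mm⁴.
Hole (subtracted): ⌀6, A = 28.274 mm², y = 9 mm, Ī = 63.617 mm⁴.
Centroid: ȳ = ΣA·y / ΣA = 45.628 mm.
Transfer each piece to the horizontal axis through the centroid using Ī + A·d² with d = y − 45.628:
  flange: d = -36.628 mm → contributes +2 217 096 mm⁴
  web: d = 37.372 mm → contributes +4 375 852 mm⁴
  hole: d = -36.628 mm → contributes −37 996 mm⁴
Total I = 6 554 952 mm⁴.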